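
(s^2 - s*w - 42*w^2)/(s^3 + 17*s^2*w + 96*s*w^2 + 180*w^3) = (s - 7*w)/(s^2 + 11*s*w + 30*w^2)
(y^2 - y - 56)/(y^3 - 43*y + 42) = (y - 8)/(y^2 - 7*y + 6)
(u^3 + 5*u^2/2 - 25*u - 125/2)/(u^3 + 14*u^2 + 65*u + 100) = (2*u^2 - 5*u - 25)/(2*(u^2 + 9*u + 20))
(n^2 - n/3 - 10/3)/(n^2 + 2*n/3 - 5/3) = (n - 2)/(n - 1)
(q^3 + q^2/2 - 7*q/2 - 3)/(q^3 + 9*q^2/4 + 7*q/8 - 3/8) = 4*(q - 2)/(4*q - 1)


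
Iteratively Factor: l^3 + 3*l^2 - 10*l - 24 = (l - 3)*(l^2 + 6*l + 8) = (l - 3)*(l + 4)*(l + 2)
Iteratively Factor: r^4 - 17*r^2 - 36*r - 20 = (r + 1)*(r^3 - r^2 - 16*r - 20) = (r - 5)*(r + 1)*(r^2 + 4*r + 4) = (r - 5)*(r + 1)*(r + 2)*(r + 2)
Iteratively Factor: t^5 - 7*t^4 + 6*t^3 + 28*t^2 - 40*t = (t + 2)*(t^4 - 9*t^3 + 24*t^2 - 20*t) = (t - 2)*(t + 2)*(t^3 - 7*t^2 + 10*t) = t*(t - 2)*(t + 2)*(t^2 - 7*t + 10) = t*(t - 5)*(t - 2)*(t + 2)*(t - 2)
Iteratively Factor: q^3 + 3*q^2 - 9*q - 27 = (q + 3)*(q^2 - 9) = (q - 3)*(q + 3)*(q + 3)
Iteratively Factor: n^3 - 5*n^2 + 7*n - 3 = (n - 1)*(n^2 - 4*n + 3) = (n - 3)*(n - 1)*(n - 1)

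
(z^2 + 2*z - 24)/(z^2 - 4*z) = (z + 6)/z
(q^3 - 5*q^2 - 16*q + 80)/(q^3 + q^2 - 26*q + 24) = (q^2 - q - 20)/(q^2 + 5*q - 6)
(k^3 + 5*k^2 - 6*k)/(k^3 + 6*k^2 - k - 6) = k/(k + 1)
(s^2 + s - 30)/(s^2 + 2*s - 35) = (s + 6)/(s + 7)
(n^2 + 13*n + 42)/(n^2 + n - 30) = (n + 7)/(n - 5)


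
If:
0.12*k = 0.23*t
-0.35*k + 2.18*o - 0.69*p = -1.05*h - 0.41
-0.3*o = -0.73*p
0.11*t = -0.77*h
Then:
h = -0.142857142857143*t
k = 1.91666666666667*t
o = 0.432828903014543*t - 0.216194741404218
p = 0.177874891649812*t - 0.0888471540017336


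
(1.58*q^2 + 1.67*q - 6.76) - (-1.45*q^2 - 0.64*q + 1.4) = 3.03*q^2 + 2.31*q - 8.16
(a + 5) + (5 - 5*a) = 10 - 4*a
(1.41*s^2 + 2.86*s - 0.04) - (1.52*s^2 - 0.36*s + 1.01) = -0.11*s^2 + 3.22*s - 1.05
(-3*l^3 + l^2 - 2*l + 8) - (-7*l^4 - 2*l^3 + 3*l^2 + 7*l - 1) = 7*l^4 - l^3 - 2*l^2 - 9*l + 9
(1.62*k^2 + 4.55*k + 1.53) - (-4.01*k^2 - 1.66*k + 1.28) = 5.63*k^2 + 6.21*k + 0.25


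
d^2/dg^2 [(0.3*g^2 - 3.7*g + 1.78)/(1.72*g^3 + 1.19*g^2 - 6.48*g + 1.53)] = (1.77504*g^6 - 65.67648*g^5 + 37.814544*g^4 - 41.0897159999998*g^3 + 9.65472000000001*g^2 - 70.0415640000001*g + 71.042112)/(5.088448*g^9 + 10.561488*g^8 - 50.20422*g^7 - 64.315369*g^6 + 207.931104*g^5 + 54.089019*g^4 - 330.807564*g^3 + 201.092949*g^2 - 45.507096*g + 3.581577)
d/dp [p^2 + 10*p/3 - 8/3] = 2*p + 10/3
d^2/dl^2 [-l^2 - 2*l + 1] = -2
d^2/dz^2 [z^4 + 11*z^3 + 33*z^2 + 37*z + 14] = 12*z^2 + 66*z + 66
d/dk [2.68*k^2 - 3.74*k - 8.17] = 5.36*k - 3.74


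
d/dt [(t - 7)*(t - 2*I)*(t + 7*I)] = 3*t^2 + t*(-14 + 10*I) + 14 - 35*I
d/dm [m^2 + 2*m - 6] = 2*m + 2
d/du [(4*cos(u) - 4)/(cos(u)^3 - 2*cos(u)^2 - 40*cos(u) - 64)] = 2*(11*cos(u) - 5*cos(2*u) + cos(3*u) + 203)*sin(u)/((cos(u) - 8)^2*(cos(u) + 2)^2*(cos(u) + 4)^2)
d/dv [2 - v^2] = -2*v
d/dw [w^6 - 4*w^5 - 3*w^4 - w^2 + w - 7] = 6*w^5 - 20*w^4 - 12*w^3 - 2*w + 1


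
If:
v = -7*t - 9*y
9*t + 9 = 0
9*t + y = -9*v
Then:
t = -1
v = 37/40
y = 27/40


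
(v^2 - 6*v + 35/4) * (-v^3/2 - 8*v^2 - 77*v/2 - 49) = -v^5/2 - 5*v^4 + 41*v^3/8 + 112*v^2 - 343*v/8 - 1715/4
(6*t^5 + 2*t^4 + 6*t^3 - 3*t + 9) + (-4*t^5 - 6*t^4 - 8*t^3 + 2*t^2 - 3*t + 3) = 2*t^5 - 4*t^4 - 2*t^3 + 2*t^2 - 6*t + 12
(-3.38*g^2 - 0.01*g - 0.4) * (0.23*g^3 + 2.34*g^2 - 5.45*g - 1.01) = -0.7774*g^5 - 7.9115*g^4 + 18.3056*g^3 + 2.5323*g^2 + 2.1901*g + 0.404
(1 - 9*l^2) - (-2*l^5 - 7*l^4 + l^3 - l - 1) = 2*l^5 + 7*l^4 - l^3 - 9*l^2 + l + 2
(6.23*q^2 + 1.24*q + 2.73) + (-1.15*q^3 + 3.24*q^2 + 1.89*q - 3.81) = -1.15*q^3 + 9.47*q^2 + 3.13*q - 1.08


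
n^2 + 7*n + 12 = (n + 3)*(n + 4)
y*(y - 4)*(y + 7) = y^3 + 3*y^2 - 28*y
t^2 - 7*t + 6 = (t - 6)*(t - 1)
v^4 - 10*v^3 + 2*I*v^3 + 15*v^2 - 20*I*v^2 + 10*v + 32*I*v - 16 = (v - 8)*(v - 2)*(v + I)^2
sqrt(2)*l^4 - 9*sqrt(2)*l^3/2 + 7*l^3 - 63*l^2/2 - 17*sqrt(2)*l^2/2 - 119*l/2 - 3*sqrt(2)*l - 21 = (l - 6)*(l + 1/2)*(l + 7*sqrt(2)/2)*(sqrt(2)*l + sqrt(2))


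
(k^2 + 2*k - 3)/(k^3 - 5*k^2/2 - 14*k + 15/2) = 2*(k - 1)/(2*k^2 - 11*k + 5)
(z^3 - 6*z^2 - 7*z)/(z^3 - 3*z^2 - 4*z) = (z - 7)/(z - 4)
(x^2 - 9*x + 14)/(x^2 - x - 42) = (x - 2)/(x + 6)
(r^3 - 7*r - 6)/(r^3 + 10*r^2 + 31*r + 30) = (r^2 - 2*r - 3)/(r^2 + 8*r + 15)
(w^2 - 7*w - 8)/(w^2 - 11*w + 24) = (w + 1)/(w - 3)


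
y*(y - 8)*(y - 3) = y^3 - 11*y^2 + 24*y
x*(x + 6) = x^2 + 6*x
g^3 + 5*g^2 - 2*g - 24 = (g - 2)*(g + 3)*(g + 4)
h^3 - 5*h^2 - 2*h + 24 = (h - 4)*(h - 3)*(h + 2)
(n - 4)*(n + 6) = n^2 + 2*n - 24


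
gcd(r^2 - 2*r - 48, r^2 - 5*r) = 1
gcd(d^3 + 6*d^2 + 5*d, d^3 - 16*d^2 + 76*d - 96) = 1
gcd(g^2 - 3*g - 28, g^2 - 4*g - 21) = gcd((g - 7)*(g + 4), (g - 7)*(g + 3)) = g - 7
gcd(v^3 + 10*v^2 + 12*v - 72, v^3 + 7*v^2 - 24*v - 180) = v^2 + 12*v + 36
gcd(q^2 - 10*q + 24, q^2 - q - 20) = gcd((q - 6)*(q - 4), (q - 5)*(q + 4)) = 1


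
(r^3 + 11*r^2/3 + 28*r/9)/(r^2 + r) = (9*r^2 + 33*r + 28)/(9*(r + 1))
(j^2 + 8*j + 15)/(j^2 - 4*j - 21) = (j + 5)/(j - 7)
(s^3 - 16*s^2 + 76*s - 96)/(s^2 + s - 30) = (s^3 - 16*s^2 + 76*s - 96)/(s^2 + s - 30)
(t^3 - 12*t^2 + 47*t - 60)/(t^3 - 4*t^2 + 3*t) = (t^2 - 9*t + 20)/(t*(t - 1))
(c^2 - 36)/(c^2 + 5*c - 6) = (c - 6)/(c - 1)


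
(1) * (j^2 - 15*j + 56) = j^2 - 15*j + 56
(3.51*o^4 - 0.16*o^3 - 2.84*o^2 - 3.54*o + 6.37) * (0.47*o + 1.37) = 1.6497*o^5 + 4.7335*o^4 - 1.554*o^3 - 5.5546*o^2 - 1.8559*o + 8.7269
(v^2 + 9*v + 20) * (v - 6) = v^3 + 3*v^2 - 34*v - 120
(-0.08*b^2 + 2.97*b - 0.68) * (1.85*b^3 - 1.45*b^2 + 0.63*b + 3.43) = -0.148*b^5 + 5.6105*b^4 - 5.6149*b^3 + 2.5827*b^2 + 9.7587*b - 2.3324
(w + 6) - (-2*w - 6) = 3*w + 12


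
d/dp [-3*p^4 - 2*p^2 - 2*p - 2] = -12*p^3 - 4*p - 2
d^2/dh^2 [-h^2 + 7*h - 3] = -2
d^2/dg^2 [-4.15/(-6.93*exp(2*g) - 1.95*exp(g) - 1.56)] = (4.15*(13.86*exp(g) + 1.95)*(27.72*exp(g) + 3.9)*exp(g) - (115.038*exp(g) + 8.0925)*(6.93*exp(2*g) + 1.95*exp(g) + 1.56))*exp(g)/(6.93*exp(2*g) + 1.95*exp(g) + 1.56)^3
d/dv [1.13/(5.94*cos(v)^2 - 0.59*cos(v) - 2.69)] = (13.4244*cos(v) - 0.6667)*sin(v)/(-5.94*cos(v)^2 + 0.59*cos(v) + 2.69)^2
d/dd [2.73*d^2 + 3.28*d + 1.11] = 5.46*d + 3.28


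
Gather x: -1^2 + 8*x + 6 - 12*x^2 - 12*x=-12*x^2 - 4*x + 5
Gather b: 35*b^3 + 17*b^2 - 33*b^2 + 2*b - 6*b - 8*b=35*b^3 - 16*b^2 - 12*b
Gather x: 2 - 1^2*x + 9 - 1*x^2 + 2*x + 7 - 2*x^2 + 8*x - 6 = -3*x^2 + 9*x + 12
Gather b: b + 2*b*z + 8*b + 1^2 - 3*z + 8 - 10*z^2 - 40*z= b*(2*z + 9) - 10*z^2 - 43*z + 9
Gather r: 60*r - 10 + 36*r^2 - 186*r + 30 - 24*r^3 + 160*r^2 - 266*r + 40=-24*r^3 + 196*r^2 - 392*r + 60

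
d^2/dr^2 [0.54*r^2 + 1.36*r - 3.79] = 1.08000000000000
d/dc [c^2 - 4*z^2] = 2*c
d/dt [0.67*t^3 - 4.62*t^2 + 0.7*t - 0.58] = 2.01*t^2 - 9.24*t + 0.7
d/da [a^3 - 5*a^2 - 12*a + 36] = 3*a^2 - 10*a - 12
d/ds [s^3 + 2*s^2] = s*(3*s + 4)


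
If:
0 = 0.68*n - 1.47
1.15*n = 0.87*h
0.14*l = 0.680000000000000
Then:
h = 2.86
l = 4.86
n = 2.16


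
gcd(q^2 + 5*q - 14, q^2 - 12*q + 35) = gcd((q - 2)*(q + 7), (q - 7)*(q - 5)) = 1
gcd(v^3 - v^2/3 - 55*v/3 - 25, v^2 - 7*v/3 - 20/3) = v + 5/3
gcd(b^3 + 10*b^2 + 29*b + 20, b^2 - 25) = b + 5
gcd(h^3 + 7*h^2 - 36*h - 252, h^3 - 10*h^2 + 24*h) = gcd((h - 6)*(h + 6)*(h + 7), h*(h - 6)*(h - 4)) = h - 6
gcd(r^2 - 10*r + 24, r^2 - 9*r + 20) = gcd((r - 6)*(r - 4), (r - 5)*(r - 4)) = r - 4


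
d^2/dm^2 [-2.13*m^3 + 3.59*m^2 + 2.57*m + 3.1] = 7.18 - 12.78*m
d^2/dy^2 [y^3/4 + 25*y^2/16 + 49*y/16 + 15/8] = 3*y/2 + 25/8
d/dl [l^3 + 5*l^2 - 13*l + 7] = 3*l^2 + 10*l - 13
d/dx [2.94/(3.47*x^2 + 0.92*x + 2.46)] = (-20.4036*x - 2.7048)/(3.47*x^2 + 0.92*x + 2.46)^2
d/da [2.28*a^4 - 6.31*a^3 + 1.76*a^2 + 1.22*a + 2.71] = 9.12*a^3 - 18.93*a^2 + 3.52*a + 1.22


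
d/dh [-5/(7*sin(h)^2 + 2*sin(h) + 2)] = 10*(7*sin(h) + 1)*cos(h)/(7*sin(h)^2 + 2*sin(h) + 2)^2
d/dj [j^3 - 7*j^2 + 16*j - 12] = 3*j^2 - 14*j + 16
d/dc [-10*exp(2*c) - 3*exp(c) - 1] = (-20*exp(c) - 3)*exp(c)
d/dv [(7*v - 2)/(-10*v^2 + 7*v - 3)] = (70*v^2 - 40*v - 7)/(100*v^4 - 140*v^3 + 109*v^2 - 42*v + 9)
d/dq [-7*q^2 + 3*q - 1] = 3 - 14*q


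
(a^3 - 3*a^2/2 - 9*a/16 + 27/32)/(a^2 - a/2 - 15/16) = (8*a^2 - 18*a + 9)/(2*(4*a - 5))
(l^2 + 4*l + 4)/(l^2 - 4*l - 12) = (l + 2)/(l - 6)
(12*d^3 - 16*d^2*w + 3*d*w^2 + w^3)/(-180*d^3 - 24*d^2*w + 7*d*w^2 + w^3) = (2*d^2 - 3*d*w + w^2)/(-30*d^2 + d*w + w^2)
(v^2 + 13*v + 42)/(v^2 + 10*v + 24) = (v + 7)/(v + 4)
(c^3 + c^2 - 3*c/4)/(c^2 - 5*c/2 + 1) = c*(2*c + 3)/(2*(c - 2))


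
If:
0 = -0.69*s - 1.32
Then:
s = -1.91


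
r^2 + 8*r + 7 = (r + 1)*(r + 7)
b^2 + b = b*(b + 1)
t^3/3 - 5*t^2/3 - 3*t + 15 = (t/3 + 1)*(t - 5)*(t - 3)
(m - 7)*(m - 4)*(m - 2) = m^3 - 13*m^2 + 50*m - 56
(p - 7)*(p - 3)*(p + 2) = p^3 - 8*p^2 + p + 42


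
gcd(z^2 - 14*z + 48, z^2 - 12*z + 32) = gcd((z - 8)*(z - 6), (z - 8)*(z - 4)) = z - 8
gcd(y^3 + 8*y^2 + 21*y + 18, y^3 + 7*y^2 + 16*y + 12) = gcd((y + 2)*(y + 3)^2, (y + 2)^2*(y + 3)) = y^2 + 5*y + 6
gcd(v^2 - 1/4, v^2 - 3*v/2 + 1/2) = v - 1/2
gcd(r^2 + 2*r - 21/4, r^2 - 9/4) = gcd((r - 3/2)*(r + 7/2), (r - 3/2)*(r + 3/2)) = r - 3/2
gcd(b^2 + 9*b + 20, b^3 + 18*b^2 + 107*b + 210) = b + 5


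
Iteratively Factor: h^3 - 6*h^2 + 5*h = (h - 1)*(h^2 - 5*h) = h*(h - 1)*(h - 5)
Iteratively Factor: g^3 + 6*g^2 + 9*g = (g + 3)*(g^2 + 3*g) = g*(g + 3)*(g + 3)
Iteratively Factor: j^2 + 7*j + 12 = (j + 4)*(j + 3)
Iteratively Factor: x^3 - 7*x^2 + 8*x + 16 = (x - 4)*(x^2 - 3*x - 4) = (x - 4)*(x + 1)*(x - 4)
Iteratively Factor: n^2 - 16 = (n - 4)*(n + 4)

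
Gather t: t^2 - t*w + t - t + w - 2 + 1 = t^2 - t*w + w - 1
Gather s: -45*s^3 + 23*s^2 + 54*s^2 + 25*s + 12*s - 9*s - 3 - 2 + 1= -45*s^3 + 77*s^2 + 28*s - 4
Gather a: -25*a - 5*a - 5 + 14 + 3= 12 - 30*a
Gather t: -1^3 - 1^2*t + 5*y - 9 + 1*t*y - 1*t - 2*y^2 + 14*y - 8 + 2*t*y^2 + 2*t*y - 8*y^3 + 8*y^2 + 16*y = t*(2*y^2 + 3*y - 2) - 8*y^3 + 6*y^2 + 35*y - 18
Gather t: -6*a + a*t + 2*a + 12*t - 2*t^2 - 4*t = -4*a - 2*t^2 + t*(a + 8)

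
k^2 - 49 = (k - 7)*(k + 7)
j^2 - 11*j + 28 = (j - 7)*(j - 4)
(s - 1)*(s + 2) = s^2 + s - 2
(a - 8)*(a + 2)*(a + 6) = a^3 - 52*a - 96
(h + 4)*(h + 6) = h^2 + 10*h + 24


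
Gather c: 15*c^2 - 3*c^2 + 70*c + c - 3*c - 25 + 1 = 12*c^2 + 68*c - 24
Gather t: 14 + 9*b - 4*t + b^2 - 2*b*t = b^2 + 9*b + t*(-2*b - 4) + 14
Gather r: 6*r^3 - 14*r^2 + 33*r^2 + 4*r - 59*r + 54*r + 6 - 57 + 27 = 6*r^3 + 19*r^2 - r - 24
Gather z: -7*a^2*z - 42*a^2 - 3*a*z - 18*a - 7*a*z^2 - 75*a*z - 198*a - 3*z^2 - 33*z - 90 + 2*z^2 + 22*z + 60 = -42*a^2 - 216*a + z^2*(-7*a - 1) + z*(-7*a^2 - 78*a - 11) - 30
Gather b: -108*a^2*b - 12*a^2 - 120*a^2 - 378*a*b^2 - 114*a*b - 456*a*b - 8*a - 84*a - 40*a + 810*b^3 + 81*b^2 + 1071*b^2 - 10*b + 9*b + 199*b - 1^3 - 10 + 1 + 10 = -132*a^2 - 132*a + 810*b^3 + b^2*(1152 - 378*a) + b*(-108*a^2 - 570*a + 198)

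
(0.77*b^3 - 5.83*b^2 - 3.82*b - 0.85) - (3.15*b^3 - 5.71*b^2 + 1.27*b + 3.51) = -2.38*b^3 - 0.12*b^2 - 5.09*b - 4.36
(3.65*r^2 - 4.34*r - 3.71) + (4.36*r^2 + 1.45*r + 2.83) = 8.01*r^2 - 2.89*r - 0.88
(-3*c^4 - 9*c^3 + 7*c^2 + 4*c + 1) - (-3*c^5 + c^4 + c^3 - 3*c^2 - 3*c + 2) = 3*c^5 - 4*c^4 - 10*c^3 + 10*c^2 + 7*c - 1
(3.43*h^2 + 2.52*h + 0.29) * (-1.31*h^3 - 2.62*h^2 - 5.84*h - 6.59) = -4.4933*h^5 - 12.2878*h^4 - 27.0135*h^3 - 38.0803*h^2 - 18.3004*h - 1.9111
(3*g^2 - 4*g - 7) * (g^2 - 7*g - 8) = 3*g^4 - 25*g^3 - 3*g^2 + 81*g + 56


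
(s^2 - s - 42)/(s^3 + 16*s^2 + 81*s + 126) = (s - 7)/(s^2 + 10*s + 21)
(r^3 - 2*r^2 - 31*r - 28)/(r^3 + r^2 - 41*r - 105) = (r^2 + 5*r + 4)/(r^2 + 8*r + 15)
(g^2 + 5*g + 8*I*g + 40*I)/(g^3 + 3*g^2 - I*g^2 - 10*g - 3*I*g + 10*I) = (g + 8*I)/(g^2 - g*(2 + I) + 2*I)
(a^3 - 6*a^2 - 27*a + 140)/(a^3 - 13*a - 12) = (a^2 - 2*a - 35)/(a^2 + 4*a + 3)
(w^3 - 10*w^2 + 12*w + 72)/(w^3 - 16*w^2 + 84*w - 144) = (w + 2)/(w - 4)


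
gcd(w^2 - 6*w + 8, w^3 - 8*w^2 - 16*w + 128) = w - 4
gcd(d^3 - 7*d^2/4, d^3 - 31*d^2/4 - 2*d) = d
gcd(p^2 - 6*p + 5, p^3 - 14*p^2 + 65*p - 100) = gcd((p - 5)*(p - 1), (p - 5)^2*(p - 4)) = p - 5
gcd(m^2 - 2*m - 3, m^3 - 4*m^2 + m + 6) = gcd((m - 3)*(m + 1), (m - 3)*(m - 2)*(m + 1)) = m^2 - 2*m - 3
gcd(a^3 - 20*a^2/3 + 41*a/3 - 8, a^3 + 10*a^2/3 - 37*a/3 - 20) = a - 3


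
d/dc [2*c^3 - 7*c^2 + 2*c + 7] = 6*c^2 - 14*c + 2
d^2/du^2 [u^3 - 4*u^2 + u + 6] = 6*u - 8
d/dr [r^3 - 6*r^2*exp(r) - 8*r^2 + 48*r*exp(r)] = -6*r^2*exp(r) + 3*r^2 + 36*r*exp(r) - 16*r + 48*exp(r)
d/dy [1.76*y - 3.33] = 1.76000000000000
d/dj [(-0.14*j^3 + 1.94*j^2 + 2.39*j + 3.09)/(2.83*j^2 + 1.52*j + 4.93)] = (-0.3962*j^4 - 0.425600000000001*j^3 - 5.8855*j^2 + 1.639*j + 7.0859)/(8.0089*j^4 + 8.6032*j^3 + 30.2142*j^2 + 14.9872*j + 24.3049)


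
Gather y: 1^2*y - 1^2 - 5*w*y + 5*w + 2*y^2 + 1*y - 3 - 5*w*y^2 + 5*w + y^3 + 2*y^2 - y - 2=10*w + y^3 + y^2*(4 - 5*w) + y*(1 - 5*w) - 6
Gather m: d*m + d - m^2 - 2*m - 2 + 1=d - m^2 + m*(d - 2) - 1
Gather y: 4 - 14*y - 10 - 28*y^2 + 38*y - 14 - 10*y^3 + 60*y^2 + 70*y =-10*y^3 + 32*y^2 + 94*y - 20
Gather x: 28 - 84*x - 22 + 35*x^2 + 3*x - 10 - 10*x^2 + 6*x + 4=25*x^2 - 75*x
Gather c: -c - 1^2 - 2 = -c - 3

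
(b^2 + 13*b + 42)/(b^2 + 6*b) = (b + 7)/b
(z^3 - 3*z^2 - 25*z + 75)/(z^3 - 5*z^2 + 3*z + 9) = (z^2 - 25)/(z^2 - 2*z - 3)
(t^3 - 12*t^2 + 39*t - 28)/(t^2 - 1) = (t^2 - 11*t + 28)/(t + 1)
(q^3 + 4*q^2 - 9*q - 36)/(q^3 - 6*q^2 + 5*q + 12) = (q^2 + 7*q + 12)/(q^2 - 3*q - 4)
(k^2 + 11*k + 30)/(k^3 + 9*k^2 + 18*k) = (k + 5)/(k*(k + 3))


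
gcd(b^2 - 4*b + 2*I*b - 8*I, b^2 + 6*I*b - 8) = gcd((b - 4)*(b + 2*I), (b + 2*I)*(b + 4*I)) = b + 2*I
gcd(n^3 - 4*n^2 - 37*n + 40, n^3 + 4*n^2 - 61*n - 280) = n^2 - 3*n - 40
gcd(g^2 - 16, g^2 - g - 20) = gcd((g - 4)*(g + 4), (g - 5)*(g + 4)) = g + 4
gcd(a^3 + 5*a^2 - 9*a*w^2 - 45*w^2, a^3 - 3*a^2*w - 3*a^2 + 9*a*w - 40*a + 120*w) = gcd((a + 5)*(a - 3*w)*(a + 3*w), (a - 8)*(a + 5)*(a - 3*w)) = -a^2 + 3*a*w - 5*a + 15*w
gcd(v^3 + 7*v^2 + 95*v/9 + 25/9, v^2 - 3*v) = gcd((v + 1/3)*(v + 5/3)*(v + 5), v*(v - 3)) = 1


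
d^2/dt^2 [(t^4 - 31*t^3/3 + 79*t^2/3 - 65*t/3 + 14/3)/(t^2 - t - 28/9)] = 6*(243*t^6 - 729*t^5 - 1539*t^4 - 3141*t^3 + 53802*t^2 - 125454*t + 82978)/(729*t^6 - 2187*t^5 - 4617*t^4 + 12879*t^3 + 14364*t^2 - 21168*t - 21952)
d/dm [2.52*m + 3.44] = 2.52000000000000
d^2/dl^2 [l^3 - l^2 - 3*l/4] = 6*l - 2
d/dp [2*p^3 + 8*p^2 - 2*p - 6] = 6*p^2 + 16*p - 2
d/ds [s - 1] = 1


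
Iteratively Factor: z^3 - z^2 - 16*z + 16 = (z - 4)*(z^2 + 3*z - 4) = (z - 4)*(z - 1)*(z + 4)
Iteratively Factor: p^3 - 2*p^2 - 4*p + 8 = (p + 2)*(p^2 - 4*p + 4) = (p - 2)*(p + 2)*(p - 2)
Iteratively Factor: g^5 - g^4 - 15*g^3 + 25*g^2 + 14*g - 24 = (g - 3)*(g^4 + 2*g^3 - 9*g^2 - 2*g + 8) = (g - 3)*(g - 2)*(g^3 + 4*g^2 - g - 4) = (g - 3)*(g - 2)*(g - 1)*(g^2 + 5*g + 4) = (g - 3)*(g - 2)*(g - 1)*(g + 4)*(g + 1)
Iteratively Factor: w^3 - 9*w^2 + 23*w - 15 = (w - 1)*(w^2 - 8*w + 15) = (w - 5)*(w - 1)*(w - 3)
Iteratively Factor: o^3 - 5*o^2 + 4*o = (o)*(o^2 - 5*o + 4) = o*(o - 4)*(o - 1)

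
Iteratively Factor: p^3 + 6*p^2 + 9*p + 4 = (p + 1)*(p^2 + 5*p + 4) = (p + 1)*(p + 4)*(p + 1)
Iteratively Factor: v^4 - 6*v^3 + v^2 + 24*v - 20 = (v + 2)*(v^3 - 8*v^2 + 17*v - 10) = (v - 1)*(v + 2)*(v^2 - 7*v + 10) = (v - 2)*(v - 1)*(v + 2)*(v - 5)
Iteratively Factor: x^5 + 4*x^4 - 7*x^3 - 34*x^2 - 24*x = (x + 4)*(x^4 - 7*x^2 - 6*x) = x*(x + 4)*(x^3 - 7*x - 6) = x*(x + 1)*(x + 4)*(x^2 - x - 6) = x*(x + 1)*(x + 2)*(x + 4)*(x - 3)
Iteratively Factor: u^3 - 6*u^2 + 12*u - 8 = (u - 2)*(u^2 - 4*u + 4) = (u - 2)^2*(u - 2)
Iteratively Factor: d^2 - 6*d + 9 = (d - 3)*(d - 3)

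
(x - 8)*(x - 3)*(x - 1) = x^3 - 12*x^2 + 35*x - 24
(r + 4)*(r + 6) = r^2 + 10*r + 24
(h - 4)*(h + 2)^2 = h^3 - 12*h - 16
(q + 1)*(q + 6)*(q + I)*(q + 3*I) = q^4 + 7*q^3 + 4*I*q^3 + 3*q^2 + 28*I*q^2 - 21*q + 24*I*q - 18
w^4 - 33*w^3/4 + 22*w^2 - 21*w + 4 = (w - 4)*(w - 2)^2*(w - 1/4)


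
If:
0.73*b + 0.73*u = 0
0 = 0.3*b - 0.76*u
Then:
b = 0.00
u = 0.00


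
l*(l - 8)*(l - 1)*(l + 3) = l^4 - 6*l^3 - 19*l^2 + 24*l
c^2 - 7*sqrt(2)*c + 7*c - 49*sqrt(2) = (c + 7)*(c - 7*sqrt(2))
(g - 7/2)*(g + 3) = g^2 - g/2 - 21/2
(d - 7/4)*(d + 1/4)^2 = d^3 - 5*d^2/4 - 13*d/16 - 7/64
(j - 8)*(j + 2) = j^2 - 6*j - 16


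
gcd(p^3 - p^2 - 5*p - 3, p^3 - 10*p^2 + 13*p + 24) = p^2 - 2*p - 3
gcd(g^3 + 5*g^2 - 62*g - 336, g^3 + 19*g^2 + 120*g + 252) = g^2 + 13*g + 42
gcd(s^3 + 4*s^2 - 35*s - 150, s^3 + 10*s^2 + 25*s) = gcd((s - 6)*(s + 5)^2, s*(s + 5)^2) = s^2 + 10*s + 25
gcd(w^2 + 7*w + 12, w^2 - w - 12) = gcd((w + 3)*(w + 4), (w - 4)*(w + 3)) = w + 3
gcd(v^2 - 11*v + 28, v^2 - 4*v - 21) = v - 7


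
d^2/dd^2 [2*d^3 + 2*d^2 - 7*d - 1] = 12*d + 4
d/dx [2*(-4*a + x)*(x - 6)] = -8*a + 4*x - 12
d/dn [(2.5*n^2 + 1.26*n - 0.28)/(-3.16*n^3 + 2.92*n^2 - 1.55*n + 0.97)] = (7.9*n^4 + 7.9632*n^3 - 10.2086*n^2 + 6.4852*n + 0.7882)/(9.9856*n^6 - 18.4544*n^5 + 18.3224*n^4 - 15.1824*n^3 + 8.0673*n^2 - 3.007*n + 0.9409)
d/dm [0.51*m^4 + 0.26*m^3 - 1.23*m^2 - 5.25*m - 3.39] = 2.04*m^3 + 0.78*m^2 - 2.46*m - 5.25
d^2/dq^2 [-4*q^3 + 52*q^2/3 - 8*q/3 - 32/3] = 104/3 - 24*q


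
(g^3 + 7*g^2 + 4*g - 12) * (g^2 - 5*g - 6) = g^5 + 2*g^4 - 37*g^3 - 74*g^2 + 36*g + 72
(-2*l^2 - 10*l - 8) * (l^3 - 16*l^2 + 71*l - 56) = -2*l^5 + 22*l^4 + 10*l^3 - 470*l^2 - 8*l + 448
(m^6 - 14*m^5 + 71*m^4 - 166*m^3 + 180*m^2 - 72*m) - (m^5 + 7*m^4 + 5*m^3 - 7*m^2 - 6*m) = m^6 - 15*m^5 + 64*m^4 - 171*m^3 + 187*m^2 - 66*m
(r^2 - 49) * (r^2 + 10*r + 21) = r^4 + 10*r^3 - 28*r^2 - 490*r - 1029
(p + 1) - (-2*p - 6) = 3*p + 7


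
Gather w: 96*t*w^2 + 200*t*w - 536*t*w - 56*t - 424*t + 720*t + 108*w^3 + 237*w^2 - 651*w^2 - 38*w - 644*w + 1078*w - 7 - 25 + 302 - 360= 240*t + 108*w^3 + w^2*(96*t - 414) + w*(396 - 336*t) - 90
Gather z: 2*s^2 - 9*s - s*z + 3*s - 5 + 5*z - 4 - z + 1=2*s^2 - 6*s + z*(4 - s) - 8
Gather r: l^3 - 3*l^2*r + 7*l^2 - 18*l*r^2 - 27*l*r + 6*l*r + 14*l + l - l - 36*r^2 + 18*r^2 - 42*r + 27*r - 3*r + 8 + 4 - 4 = l^3 + 7*l^2 + 14*l + r^2*(-18*l - 18) + r*(-3*l^2 - 21*l - 18) + 8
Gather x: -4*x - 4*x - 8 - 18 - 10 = -8*x - 36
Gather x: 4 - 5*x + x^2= x^2 - 5*x + 4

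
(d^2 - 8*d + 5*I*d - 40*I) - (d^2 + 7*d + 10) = -15*d + 5*I*d - 10 - 40*I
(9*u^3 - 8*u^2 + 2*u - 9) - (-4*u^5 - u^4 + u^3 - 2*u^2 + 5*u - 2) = 4*u^5 + u^4 + 8*u^3 - 6*u^2 - 3*u - 7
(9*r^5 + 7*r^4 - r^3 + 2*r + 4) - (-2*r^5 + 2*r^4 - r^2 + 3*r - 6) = 11*r^5 + 5*r^4 - r^3 + r^2 - r + 10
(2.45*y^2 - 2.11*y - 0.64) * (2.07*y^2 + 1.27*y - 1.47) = 5.0715*y^4 - 1.2562*y^3 - 7.606*y^2 + 2.2889*y + 0.9408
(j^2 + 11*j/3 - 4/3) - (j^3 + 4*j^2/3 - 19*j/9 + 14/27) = -j^3 - j^2/3 + 52*j/9 - 50/27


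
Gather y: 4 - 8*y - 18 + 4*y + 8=-4*y - 6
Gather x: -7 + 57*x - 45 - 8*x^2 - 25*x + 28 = -8*x^2 + 32*x - 24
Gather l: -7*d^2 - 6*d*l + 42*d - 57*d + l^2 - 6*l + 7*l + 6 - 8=-7*d^2 - 15*d + l^2 + l*(1 - 6*d) - 2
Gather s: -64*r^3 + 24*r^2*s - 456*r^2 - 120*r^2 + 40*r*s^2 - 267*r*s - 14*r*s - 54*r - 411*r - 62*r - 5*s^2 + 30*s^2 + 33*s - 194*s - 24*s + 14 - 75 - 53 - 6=-64*r^3 - 576*r^2 - 527*r + s^2*(40*r + 25) + s*(24*r^2 - 281*r - 185) - 120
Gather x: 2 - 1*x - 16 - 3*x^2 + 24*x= -3*x^2 + 23*x - 14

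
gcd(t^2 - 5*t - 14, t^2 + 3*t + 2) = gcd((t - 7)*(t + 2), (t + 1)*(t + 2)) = t + 2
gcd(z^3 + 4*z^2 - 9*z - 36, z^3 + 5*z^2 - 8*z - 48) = z^2 + z - 12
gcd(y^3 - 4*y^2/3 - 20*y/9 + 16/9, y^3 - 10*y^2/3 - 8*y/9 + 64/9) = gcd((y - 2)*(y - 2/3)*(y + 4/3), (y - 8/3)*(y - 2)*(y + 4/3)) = y^2 - 2*y/3 - 8/3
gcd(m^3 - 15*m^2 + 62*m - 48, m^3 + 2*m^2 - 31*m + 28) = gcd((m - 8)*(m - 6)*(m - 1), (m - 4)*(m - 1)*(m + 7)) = m - 1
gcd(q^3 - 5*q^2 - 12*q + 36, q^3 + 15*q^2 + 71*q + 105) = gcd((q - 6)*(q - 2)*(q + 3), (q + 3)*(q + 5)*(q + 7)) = q + 3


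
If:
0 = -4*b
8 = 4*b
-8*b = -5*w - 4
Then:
No Solution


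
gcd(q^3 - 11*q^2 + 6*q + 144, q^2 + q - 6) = q + 3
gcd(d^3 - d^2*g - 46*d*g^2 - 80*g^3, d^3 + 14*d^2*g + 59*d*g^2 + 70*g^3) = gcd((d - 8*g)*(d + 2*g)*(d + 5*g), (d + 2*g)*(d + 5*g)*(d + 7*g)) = d^2 + 7*d*g + 10*g^2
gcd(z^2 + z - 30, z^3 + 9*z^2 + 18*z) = z + 6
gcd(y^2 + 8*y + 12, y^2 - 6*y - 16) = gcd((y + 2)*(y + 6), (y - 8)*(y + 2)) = y + 2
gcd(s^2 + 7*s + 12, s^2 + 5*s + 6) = s + 3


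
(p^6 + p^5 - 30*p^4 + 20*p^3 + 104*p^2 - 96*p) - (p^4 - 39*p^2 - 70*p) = p^6 + p^5 - 31*p^4 + 20*p^3 + 143*p^2 - 26*p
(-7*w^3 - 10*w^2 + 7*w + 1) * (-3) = 21*w^3 + 30*w^2 - 21*w - 3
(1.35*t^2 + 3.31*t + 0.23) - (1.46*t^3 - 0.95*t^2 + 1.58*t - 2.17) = -1.46*t^3 + 2.3*t^2 + 1.73*t + 2.4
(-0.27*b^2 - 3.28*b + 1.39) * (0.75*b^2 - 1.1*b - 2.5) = -0.2025*b^4 - 2.163*b^3 + 5.3255*b^2 + 6.671*b - 3.475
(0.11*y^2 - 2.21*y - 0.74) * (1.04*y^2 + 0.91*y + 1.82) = 0.1144*y^4 - 2.1983*y^3 - 2.5805*y^2 - 4.6956*y - 1.3468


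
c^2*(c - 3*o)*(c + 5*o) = c^4 + 2*c^3*o - 15*c^2*o^2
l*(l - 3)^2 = l^3 - 6*l^2 + 9*l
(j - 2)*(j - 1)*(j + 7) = j^3 + 4*j^2 - 19*j + 14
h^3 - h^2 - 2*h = h*(h - 2)*(h + 1)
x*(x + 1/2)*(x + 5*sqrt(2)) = x^3 + x^2/2 + 5*sqrt(2)*x^2 + 5*sqrt(2)*x/2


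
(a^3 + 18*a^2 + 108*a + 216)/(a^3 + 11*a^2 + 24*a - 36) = (a + 6)/(a - 1)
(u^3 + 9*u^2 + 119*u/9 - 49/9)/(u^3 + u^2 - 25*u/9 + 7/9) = (u + 7)/(u - 1)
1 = 1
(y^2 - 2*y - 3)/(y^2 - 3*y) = (y + 1)/y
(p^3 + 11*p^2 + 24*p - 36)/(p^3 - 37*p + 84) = (p^3 + 11*p^2 + 24*p - 36)/(p^3 - 37*p + 84)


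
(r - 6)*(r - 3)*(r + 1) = r^3 - 8*r^2 + 9*r + 18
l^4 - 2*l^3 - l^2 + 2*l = l*(l - 2)*(l - 1)*(l + 1)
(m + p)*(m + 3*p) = m^2 + 4*m*p + 3*p^2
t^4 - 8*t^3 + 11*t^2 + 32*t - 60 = (t - 5)*(t - 3)*(t - 2)*(t + 2)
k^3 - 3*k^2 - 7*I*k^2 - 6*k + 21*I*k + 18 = (k - 3)*(k - 6*I)*(k - I)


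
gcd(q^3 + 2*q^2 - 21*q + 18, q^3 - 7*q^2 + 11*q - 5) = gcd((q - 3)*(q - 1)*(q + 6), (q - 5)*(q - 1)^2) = q - 1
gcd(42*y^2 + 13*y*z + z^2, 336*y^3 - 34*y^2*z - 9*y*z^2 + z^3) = 6*y + z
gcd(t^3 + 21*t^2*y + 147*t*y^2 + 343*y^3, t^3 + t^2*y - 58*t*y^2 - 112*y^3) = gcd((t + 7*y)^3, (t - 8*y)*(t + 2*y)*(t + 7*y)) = t + 7*y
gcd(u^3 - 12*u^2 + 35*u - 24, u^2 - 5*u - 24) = u - 8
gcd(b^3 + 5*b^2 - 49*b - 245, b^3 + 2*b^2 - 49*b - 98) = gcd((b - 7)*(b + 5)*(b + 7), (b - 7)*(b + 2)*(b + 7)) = b^2 - 49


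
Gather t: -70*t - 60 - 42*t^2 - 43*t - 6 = -42*t^2 - 113*t - 66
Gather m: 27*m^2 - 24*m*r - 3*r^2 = 27*m^2 - 24*m*r - 3*r^2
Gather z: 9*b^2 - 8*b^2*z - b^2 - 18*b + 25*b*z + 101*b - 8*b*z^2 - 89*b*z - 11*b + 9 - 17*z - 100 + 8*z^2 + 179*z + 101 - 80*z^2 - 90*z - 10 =8*b^2 + 72*b + z^2*(-8*b - 72) + z*(-8*b^2 - 64*b + 72)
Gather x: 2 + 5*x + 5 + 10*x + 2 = 15*x + 9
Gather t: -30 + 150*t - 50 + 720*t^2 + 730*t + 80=720*t^2 + 880*t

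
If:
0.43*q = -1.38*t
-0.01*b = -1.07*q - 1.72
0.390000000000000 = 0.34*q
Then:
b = 294.74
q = 1.15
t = -0.36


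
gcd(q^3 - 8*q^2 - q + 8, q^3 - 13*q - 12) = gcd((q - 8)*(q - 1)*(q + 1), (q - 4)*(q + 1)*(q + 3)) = q + 1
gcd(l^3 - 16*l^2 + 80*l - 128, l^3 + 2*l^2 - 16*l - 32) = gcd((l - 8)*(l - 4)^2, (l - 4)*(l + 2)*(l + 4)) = l - 4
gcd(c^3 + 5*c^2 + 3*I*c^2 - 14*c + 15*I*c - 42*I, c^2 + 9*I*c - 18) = c + 3*I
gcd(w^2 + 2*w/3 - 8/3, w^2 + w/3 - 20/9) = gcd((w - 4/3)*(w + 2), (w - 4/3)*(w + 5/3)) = w - 4/3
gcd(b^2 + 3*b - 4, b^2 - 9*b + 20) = 1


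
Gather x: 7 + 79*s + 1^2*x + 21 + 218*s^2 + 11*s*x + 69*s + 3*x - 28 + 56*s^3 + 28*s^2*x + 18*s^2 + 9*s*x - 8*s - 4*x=56*s^3 + 236*s^2 + 140*s + x*(28*s^2 + 20*s)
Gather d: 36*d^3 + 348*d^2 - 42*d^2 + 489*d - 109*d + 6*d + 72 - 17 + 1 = 36*d^3 + 306*d^2 + 386*d + 56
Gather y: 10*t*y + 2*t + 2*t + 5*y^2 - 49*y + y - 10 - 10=4*t + 5*y^2 + y*(10*t - 48) - 20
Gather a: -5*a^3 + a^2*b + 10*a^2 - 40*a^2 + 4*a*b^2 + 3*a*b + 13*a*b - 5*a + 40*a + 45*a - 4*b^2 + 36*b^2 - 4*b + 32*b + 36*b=-5*a^3 + a^2*(b - 30) + a*(4*b^2 + 16*b + 80) + 32*b^2 + 64*b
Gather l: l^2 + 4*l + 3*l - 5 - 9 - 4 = l^2 + 7*l - 18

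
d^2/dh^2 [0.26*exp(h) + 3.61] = 0.26*exp(h)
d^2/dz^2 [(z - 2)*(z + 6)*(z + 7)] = 6*z + 22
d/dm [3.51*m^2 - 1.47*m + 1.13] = 7.02*m - 1.47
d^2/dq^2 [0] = 0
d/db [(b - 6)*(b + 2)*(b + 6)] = 3*b^2 + 4*b - 36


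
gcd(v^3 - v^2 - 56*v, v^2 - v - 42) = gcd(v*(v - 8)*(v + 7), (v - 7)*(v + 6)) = 1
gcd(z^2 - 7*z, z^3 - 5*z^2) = z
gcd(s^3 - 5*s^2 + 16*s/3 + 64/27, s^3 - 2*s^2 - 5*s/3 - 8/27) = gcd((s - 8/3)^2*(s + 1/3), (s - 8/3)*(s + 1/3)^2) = s^2 - 7*s/3 - 8/9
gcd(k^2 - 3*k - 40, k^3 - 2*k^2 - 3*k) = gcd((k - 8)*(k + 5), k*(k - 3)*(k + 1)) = 1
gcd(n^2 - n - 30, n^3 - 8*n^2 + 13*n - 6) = n - 6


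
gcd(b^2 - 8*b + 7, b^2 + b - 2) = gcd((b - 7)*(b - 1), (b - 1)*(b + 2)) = b - 1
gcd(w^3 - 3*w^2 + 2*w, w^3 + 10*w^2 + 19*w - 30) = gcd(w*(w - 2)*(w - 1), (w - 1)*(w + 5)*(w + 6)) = w - 1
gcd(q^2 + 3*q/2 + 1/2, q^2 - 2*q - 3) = q + 1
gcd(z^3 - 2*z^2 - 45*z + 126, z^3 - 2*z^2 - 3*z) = z - 3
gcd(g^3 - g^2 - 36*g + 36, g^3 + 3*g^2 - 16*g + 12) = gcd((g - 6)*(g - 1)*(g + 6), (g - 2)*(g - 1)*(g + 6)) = g^2 + 5*g - 6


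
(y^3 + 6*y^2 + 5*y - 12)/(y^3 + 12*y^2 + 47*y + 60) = (y - 1)/(y + 5)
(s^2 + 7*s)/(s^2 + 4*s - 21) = s/(s - 3)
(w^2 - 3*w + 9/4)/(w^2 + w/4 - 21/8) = 2*(2*w - 3)/(4*w + 7)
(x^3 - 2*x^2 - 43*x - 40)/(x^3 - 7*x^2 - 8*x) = (x + 5)/x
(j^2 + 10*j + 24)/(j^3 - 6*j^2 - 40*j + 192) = (j + 4)/(j^2 - 12*j + 32)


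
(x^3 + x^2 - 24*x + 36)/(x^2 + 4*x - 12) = x - 3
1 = 1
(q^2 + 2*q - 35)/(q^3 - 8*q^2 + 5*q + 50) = (q + 7)/(q^2 - 3*q - 10)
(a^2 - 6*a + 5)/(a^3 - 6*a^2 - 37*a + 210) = (a - 1)/(a^2 - a - 42)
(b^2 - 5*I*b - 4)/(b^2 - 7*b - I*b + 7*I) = (b - 4*I)/(b - 7)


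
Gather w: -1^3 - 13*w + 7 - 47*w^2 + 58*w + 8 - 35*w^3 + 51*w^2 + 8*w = -35*w^3 + 4*w^2 + 53*w + 14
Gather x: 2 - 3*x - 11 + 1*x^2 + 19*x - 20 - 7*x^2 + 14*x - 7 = -6*x^2 + 30*x - 36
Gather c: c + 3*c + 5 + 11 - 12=4*c + 4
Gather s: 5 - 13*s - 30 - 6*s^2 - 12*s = -6*s^2 - 25*s - 25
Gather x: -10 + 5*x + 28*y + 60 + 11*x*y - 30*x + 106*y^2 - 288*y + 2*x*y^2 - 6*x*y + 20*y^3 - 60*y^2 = x*(2*y^2 + 5*y - 25) + 20*y^3 + 46*y^2 - 260*y + 50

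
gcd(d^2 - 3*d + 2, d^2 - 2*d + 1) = d - 1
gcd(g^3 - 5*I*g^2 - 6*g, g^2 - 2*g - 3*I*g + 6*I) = g - 3*I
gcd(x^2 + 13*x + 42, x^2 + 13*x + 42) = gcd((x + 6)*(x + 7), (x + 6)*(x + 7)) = x^2 + 13*x + 42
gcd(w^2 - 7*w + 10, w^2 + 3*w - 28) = 1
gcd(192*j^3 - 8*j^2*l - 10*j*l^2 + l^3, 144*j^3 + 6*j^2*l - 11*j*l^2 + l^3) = 48*j^2 - 14*j*l + l^2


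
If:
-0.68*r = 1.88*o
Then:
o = -0.361702127659574*r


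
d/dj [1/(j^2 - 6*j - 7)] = 2*(3 - j)/(-j^2 + 6*j + 7)^2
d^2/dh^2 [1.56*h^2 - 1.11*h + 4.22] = 3.12000000000000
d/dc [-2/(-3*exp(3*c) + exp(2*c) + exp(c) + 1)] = (-18*exp(2*c) + 4*exp(c) + 2)*exp(c)/(-3*exp(3*c) + exp(2*c) + exp(c) + 1)^2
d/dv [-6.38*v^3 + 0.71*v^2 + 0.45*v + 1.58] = -19.14*v^2 + 1.42*v + 0.45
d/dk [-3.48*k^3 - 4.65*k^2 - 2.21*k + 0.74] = -10.44*k^2 - 9.3*k - 2.21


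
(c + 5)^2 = c^2 + 10*c + 25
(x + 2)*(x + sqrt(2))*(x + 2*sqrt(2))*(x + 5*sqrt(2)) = x^4 + 2*x^3 + 8*sqrt(2)*x^3 + 16*sqrt(2)*x^2 + 34*x^2 + 20*sqrt(2)*x + 68*x + 40*sqrt(2)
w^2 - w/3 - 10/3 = (w - 2)*(w + 5/3)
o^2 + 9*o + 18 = (o + 3)*(o + 6)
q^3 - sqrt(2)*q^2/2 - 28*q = q*(q - 4*sqrt(2))*(q + 7*sqrt(2)/2)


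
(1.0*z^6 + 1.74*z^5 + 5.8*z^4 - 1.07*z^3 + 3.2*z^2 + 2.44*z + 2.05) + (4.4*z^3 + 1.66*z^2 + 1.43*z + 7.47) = 1.0*z^6 + 1.74*z^5 + 5.8*z^4 + 3.33*z^3 + 4.86*z^2 + 3.87*z + 9.52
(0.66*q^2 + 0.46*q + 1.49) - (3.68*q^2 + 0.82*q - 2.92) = -3.02*q^2 - 0.36*q + 4.41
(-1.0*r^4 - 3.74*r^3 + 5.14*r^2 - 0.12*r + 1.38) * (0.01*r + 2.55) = -0.01*r^5 - 2.5874*r^4 - 9.4856*r^3 + 13.1058*r^2 - 0.2922*r + 3.519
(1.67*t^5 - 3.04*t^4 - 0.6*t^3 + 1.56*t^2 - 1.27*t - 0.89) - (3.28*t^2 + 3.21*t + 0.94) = 1.67*t^5 - 3.04*t^4 - 0.6*t^3 - 1.72*t^2 - 4.48*t - 1.83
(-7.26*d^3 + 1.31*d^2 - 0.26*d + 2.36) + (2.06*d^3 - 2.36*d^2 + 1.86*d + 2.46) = -5.2*d^3 - 1.05*d^2 + 1.6*d + 4.82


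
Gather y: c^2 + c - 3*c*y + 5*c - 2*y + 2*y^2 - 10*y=c^2 + 6*c + 2*y^2 + y*(-3*c - 12)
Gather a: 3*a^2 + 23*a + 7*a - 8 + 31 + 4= 3*a^2 + 30*a + 27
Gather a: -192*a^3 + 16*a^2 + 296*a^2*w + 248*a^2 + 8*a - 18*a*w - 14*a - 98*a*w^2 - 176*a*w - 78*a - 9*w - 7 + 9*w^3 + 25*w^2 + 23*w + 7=-192*a^3 + a^2*(296*w + 264) + a*(-98*w^2 - 194*w - 84) + 9*w^3 + 25*w^2 + 14*w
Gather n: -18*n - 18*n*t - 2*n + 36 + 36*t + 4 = n*(-18*t - 20) + 36*t + 40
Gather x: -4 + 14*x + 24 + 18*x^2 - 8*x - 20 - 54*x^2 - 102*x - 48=-36*x^2 - 96*x - 48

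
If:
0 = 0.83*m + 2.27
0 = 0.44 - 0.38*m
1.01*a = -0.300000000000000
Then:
No Solution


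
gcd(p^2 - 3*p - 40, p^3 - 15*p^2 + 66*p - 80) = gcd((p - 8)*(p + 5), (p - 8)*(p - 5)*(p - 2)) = p - 8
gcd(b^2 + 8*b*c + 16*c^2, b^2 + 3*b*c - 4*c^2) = b + 4*c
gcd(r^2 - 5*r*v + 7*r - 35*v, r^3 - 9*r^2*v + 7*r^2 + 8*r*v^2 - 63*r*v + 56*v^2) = r + 7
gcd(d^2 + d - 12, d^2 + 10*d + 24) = d + 4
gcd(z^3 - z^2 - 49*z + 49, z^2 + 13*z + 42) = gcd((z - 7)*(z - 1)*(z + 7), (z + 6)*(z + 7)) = z + 7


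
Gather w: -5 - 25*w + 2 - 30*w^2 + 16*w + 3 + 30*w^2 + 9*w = 0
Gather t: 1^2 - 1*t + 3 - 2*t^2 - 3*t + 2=-2*t^2 - 4*t + 6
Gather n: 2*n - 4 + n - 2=3*n - 6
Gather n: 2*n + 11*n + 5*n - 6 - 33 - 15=18*n - 54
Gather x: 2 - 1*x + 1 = 3 - x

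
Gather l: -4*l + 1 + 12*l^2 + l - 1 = 12*l^2 - 3*l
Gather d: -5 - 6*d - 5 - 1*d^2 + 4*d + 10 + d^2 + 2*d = 0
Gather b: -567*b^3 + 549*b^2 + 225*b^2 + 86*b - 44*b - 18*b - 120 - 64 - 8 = -567*b^3 + 774*b^2 + 24*b - 192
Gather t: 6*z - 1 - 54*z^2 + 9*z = -54*z^2 + 15*z - 1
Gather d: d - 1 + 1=d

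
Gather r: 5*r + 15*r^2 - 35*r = 15*r^2 - 30*r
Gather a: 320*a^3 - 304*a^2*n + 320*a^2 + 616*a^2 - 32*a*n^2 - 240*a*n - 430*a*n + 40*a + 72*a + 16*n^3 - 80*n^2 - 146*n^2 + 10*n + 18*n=320*a^3 + a^2*(936 - 304*n) + a*(-32*n^2 - 670*n + 112) + 16*n^3 - 226*n^2 + 28*n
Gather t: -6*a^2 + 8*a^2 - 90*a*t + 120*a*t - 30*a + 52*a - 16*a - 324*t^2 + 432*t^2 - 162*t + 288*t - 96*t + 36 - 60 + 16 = 2*a^2 + 6*a + 108*t^2 + t*(30*a + 30) - 8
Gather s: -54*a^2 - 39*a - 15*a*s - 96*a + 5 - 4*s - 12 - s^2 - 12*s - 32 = -54*a^2 - 135*a - s^2 + s*(-15*a - 16) - 39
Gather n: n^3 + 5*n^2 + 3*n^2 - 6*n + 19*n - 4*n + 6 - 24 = n^3 + 8*n^2 + 9*n - 18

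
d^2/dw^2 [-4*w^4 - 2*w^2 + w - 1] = -48*w^2 - 4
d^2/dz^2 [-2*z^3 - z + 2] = -12*z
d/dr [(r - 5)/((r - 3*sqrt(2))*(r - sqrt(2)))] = (-r^2 + 10*r - 20*sqrt(2) + 6)/(r^4 - 8*sqrt(2)*r^3 + 44*r^2 - 48*sqrt(2)*r + 36)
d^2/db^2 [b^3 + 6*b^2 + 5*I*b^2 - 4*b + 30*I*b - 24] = 6*b + 12 + 10*I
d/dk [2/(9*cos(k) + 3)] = 2*sin(k)/(3*cos(k) + 1)^2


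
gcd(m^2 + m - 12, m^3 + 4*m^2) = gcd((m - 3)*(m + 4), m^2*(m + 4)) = m + 4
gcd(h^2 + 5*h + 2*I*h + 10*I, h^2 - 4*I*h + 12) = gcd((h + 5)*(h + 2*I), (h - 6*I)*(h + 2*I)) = h + 2*I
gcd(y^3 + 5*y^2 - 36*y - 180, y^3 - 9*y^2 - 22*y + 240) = y^2 - y - 30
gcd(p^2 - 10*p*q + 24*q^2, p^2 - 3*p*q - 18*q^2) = p - 6*q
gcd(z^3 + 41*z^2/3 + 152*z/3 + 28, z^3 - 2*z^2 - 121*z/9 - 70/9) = z + 2/3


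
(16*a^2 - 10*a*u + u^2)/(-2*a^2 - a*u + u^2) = (-8*a + u)/(a + u)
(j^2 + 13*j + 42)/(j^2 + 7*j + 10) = (j^2 + 13*j + 42)/(j^2 + 7*j + 10)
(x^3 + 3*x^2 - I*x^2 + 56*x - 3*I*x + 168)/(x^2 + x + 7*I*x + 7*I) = (x^2 + x*(3 - 8*I) - 24*I)/(x + 1)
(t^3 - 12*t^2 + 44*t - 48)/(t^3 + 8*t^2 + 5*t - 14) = (t^3 - 12*t^2 + 44*t - 48)/(t^3 + 8*t^2 + 5*t - 14)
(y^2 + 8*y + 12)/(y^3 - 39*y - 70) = (y + 6)/(y^2 - 2*y - 35)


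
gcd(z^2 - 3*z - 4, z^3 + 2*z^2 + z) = z + 1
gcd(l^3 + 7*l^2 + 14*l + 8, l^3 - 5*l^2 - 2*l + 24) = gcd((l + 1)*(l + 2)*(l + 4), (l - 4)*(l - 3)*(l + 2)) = l + 2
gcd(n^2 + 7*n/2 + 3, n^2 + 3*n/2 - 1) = n + 2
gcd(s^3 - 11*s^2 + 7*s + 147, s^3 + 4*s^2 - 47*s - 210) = s - 7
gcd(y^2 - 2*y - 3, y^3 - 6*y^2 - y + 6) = y + 1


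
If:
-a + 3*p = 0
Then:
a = 3*p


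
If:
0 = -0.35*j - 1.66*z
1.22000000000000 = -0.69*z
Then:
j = 8.39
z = -1.77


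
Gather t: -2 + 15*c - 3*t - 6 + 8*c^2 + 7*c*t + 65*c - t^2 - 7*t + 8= 8*c^2 + 80*c - t^2 + t*(7*c - 10)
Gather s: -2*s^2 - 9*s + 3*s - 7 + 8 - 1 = -2*s^2 - 6*s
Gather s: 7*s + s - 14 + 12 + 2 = 8*s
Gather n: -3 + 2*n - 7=2*n - 10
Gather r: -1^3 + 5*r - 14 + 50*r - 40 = 55*r - 55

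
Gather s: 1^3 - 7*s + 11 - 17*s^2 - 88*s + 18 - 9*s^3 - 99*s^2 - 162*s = -9*s^3 - 116*s^2 - 257*s + 30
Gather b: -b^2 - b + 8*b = -b^2 + 7*b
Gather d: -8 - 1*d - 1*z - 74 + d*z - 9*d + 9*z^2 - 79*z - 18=d*(z - 10) + 9*z^2 - 80*z - 100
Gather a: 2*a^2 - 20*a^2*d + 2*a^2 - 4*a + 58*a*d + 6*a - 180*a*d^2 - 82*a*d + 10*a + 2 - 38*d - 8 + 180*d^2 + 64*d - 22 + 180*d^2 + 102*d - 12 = a^2*(4 - 20*d) + a*(-180*d^2 - 24*d + 12) + 360*d^2 + 128*d - 40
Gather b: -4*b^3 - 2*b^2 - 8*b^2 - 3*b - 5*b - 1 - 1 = -4*b^3 - 10*b^2 - 8*b - 2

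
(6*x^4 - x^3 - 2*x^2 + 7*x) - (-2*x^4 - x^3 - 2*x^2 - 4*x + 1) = 8*x^4 + 11*x - 1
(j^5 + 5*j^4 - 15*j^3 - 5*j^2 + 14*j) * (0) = 0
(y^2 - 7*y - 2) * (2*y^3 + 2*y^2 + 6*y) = 2*y^5 - 12*y^4 - 12*y^3 - 46*y^2 - 12*y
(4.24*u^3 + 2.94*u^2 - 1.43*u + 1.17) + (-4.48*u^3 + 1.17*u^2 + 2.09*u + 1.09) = -0.24*u^3 + 4.11*u^2 + 0.66*u + 2.26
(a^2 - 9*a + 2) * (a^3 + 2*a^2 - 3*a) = a^5 - 7*a^4 - 19*a^3 + 31*a^2 - 6*a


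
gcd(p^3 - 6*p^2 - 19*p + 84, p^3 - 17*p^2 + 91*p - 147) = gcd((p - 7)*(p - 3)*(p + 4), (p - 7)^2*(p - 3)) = p^2 - 10*p + 21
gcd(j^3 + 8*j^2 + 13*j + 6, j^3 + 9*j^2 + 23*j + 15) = j + 1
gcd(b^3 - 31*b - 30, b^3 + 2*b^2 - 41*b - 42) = b^2 - 5*b - 6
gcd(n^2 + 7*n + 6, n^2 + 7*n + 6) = n^2 + 7*n + 6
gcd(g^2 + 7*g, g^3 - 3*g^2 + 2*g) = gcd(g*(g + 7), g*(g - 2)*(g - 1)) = g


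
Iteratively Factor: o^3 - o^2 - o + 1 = (o - 1)*(o^2 - 1) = (o - 1)*(o + 1)*(o - 1)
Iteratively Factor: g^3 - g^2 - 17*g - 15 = (g + 1)*(g^2 - 2*g - 15) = (g - 5)*(g + 1)*(g + 3)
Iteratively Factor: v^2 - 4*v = (v - 4)*(v)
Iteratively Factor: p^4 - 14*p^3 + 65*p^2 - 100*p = (p)*(p^3 - 14*p^2 + 65*p - 100) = p*(p - 5)*(p^2 - 9*p + 20) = p*(p - 5)^2*(p - 4)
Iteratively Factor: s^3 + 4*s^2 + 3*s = (s + 1)*(s^2 + 3*s) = s*(s + 1)*(s + 3)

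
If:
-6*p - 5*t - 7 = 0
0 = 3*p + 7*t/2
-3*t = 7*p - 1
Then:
No Solution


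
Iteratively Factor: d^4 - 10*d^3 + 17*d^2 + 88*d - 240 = (d - 4)*(d^3 - 6*d^2 - 7*d + 60) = (d - 4)*(d + 3)*(d^2 - 9*d + 20) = (d - 5)*(d - 4)*(d + 3)*(d - 4)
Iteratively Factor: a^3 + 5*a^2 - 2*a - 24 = (a + 4)*(a^2 + a - 6) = (a - 2)*(a + 4)*(a + 3)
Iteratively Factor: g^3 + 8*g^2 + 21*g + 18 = (g + 2)*(g^2 + 6*g + 9) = (g + 2)*(g + 3)*(g + 3)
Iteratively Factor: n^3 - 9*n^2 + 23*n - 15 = (n - 3)*(n^2 - 6*n + 5) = (n - 5)*(n - 3)*(n - 1)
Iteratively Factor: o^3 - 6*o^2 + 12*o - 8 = (o - 2)*(o^2 - 4*o + 4) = (o - 2)^2*(o - 2)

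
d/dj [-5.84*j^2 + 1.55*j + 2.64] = 1.55 - 11.68*j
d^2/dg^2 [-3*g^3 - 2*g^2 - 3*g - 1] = -18*g - 4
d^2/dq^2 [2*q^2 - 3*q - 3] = 4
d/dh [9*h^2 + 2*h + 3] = 18*h + 2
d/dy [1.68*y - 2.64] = 1.68000000000000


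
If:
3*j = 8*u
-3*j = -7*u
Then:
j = 0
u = 0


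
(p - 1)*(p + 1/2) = p^2 - p/2 - 1/2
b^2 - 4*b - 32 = (b - 8)*(b + 4)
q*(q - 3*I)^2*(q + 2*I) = q^4 - 4*I*q^3 + 3*q^2 - 18*I*q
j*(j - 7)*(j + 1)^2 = j^4 - 5*j^3 - 13*j^2 - 7*j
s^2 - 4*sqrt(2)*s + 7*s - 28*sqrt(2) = (s + 7)*(s - 4*sqrt(2))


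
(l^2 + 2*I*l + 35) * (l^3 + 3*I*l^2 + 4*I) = l^5 + 5*I*l^4 + 29*l^3 + 109*I*l^2 - 8*l + 140*I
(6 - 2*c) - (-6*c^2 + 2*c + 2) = 6*c^2 - 4*c + 4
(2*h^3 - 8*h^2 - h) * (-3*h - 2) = -6*h^4 + 20*h^3 + 19*h^2 + 2*h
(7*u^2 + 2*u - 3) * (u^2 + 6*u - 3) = 7*u^4 + 44*u^3 - 12*u^2 - 24*u + 9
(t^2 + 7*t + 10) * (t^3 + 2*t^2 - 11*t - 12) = t^5 + 9*t^4 + 13*t^3 - 69*t^2 - 194*t - 120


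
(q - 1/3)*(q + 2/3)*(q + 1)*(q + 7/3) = q^4 + 11*q^3/3 + 29*q^2/9 + q/27 - 14/27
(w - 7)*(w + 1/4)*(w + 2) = w^3 - 19*w^2/4 - 61*w/4 - 7/2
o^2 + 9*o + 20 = (o + 4)*(o + 5)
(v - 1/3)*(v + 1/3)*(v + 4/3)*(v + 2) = v^4 + 10*v^3/3 + 23*v^2/9 - 10*v/27 - 8/27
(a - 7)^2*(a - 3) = a^3 - 17*a^2 + 91*a - 147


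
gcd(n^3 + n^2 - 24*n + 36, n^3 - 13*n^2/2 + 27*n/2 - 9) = n^2 - 5*n + 6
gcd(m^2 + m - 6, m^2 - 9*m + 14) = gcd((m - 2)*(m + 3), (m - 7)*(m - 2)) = m - 2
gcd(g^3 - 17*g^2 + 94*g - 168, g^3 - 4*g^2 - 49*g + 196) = g^2 - 11*g + 28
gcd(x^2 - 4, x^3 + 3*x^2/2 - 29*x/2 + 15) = x - 2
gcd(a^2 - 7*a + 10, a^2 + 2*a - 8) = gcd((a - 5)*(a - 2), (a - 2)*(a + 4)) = a - 2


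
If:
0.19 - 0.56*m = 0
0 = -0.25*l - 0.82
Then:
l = -3.28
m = 0.34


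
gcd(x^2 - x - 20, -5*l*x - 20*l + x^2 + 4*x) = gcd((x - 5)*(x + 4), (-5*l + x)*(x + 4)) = x + 4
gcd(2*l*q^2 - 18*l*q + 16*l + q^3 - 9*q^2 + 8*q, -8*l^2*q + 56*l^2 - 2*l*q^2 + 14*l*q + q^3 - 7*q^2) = 2*l + q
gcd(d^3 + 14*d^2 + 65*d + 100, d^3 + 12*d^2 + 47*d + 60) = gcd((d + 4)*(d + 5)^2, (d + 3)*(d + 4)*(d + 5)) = d^2 + 9*d + 20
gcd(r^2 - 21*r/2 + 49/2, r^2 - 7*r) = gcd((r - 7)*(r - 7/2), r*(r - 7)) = r - 7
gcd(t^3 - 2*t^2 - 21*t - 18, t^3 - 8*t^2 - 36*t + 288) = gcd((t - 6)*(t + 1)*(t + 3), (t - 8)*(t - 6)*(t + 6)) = t - 6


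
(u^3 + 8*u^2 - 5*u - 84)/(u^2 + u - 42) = (u^2 + u - 12)/(u - 6)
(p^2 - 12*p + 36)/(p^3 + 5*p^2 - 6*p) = (p^2 - 12*p + 36)/(p*(p^2 + 5*p - 6))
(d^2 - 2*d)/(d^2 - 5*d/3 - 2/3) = 3*d/(3*d + 1)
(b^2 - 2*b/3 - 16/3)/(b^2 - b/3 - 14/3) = (3*b - 8)/(3*b - 7)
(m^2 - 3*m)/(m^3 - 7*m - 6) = m/(m^2 + 3*m + 2)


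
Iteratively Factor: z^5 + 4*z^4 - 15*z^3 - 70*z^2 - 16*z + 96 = (z - 1)*(z^4 + 5*z^3 - 10*z^2 - 80*z - 96) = (z - 4)*(z - 1)*(z^3 + 9*z^2 + 26*z + 24) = (z - 4)*(z - 1)*(z + 3)*(z^2 + 6*z + 8) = (z - 4)*(z - 1)*(z + 2)*(z + 3)*(z + 4)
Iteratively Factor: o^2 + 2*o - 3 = (o - 1)*(o + 3)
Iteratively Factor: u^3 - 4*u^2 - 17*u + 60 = (u + 4)*(u^2 - 8*u + 15) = (u - 3)*(u + 4)*(u - 5)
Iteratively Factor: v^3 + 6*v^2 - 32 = (v + 4)*(v^2 + 2*v - 8) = (v + 4)^2*(v - 2)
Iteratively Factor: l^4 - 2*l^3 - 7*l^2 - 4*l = (l - 4)*(l^3 + 2*l^2 + l) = l*(l - 4)*(l^2 + 2*l + 1) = l*(l - 4)*(l + 1)*(l + 1)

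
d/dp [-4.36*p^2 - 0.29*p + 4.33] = -8.72*p - 0.29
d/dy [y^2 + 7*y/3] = 2*y + 7/3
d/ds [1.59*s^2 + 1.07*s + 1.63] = 3.18*s + 1.07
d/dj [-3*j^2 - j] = -6*j - 1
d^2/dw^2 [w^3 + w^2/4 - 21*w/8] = 6*w + 1/2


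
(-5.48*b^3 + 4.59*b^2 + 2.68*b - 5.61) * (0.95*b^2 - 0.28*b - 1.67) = -5.206*b^5 + 5.8949*b^4 + 10.4124*b^3 - 13.7452*b^2 - 2.9048*b + 9.3687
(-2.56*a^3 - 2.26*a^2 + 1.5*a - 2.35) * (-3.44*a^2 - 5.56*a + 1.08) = 8.8064*a^5 + 22.008*a^4 + 4.6408*a^3 - 2.6968*a^2 + 14.686*a - 2.538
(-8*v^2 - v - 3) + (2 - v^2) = -9*v^2 - v - 1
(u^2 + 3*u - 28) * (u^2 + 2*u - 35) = u^4 + 5*u^3 - 57*u^2 - 161*u + 980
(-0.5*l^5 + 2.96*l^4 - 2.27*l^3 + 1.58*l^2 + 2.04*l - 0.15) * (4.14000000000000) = -2.07*l^5 + 12.2544*l^4 - 9.3978*l^3 + 6.5412*l^2 + 8.4456*l - 0.621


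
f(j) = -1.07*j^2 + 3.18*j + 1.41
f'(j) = 3.18 - 2.14*j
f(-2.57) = -13.83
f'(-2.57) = 8.68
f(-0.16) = 0.87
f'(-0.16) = 3.52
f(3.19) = 0.67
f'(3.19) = -3.65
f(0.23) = 2.08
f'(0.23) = 2.69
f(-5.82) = -53.34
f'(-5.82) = 15.63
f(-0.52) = -0.53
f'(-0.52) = 4.29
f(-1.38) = -5.02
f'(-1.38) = 6.13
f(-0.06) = 1.22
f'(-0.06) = 3.31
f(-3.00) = -17.76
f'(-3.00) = 9.60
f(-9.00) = -113.88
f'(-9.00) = 22.44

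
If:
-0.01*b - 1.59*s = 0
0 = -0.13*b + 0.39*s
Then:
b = 0.00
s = 0.00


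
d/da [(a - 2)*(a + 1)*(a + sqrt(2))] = 3*a^2 - 2*a + 2*sqrt(2)*a - 2 - sqrt(2)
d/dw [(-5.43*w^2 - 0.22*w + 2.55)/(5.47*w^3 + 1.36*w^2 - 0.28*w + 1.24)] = (29.7021*w^4 + 2.4068*w^3 - 40.0259*w^2 - 20.4024*w + 0.4412)/(29.9209*w^6 + 14.8784*w^5 - 1.2136*w^4 + 12.804*w^3 + 3.4512*w^2 - 0.6944*w + 1.5376)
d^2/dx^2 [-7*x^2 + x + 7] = -14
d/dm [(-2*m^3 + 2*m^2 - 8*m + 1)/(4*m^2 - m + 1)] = (-8*m^4 + 4*m^3 + 24*m^2 - 4*m - 7)/(16*m^4 - 8*m^3 + 9*m^2 - 2*m + 1)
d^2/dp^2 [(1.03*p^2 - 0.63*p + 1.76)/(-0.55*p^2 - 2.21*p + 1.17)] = (-4.44089209850063e-16*p^4 + 2.88508*p^3 - 7.17123*p^2 - 10.40325*p - 19.019104)/(0.166375*p^6 + 2.005575*p^5 + 6.99699*p^4 + 2.261051*p^3 - 14.884506*p^2 + 9.075807*p - 1.601613)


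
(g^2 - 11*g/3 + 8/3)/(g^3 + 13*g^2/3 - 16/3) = (3*g - 8)/(3*g^2 + 16*g + 16)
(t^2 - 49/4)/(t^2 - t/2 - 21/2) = (t + 7/2)/(t + 3)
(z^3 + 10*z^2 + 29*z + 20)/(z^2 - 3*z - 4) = (z^2 + 9*z + 20)/(z - 4)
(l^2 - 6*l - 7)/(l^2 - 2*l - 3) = (l - 7)/(l - 3)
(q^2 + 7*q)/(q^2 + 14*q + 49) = q/(q + 7)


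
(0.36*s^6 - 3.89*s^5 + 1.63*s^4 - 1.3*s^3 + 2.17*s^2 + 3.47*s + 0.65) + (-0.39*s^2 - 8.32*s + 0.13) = 0.36*s^6 - 3.89*s^5 + 1.63*s^4 - 1.3*s^3 + 1.78*s^2 - 4.85*s + 0.78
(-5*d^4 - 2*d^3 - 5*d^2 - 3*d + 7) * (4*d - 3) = -20*d^5 + 7*d^4 - 14*d^3 + 3*d^2 + 37*d - 21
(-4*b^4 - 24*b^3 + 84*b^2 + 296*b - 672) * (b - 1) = -4*b^5 - 20*b^4 + 108*b^3 + 212*b^2 - 968*b + 672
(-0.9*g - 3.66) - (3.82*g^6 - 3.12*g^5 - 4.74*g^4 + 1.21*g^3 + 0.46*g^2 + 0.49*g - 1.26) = -3.82*g^6 + 3.12*g^5 + 4.74*g^4 - 1.21*g^3 - 0.46*g^2 - 1.39*g - 2.4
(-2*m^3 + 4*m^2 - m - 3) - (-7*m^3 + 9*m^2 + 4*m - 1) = 5*m^3 - 5*m^2 - 5*m - 2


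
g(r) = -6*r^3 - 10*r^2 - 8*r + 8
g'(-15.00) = -3758.00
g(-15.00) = 18128.00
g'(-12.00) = -2360.00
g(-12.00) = 9032.00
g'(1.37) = -69.18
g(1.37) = -37.16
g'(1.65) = -90.00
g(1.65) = -59.38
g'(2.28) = -147.17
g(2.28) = -133.34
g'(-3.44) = -152.20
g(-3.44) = 161.43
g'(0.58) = -25.66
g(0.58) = -1.17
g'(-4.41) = -269.87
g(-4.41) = 363.40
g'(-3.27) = -135.07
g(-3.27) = 137.03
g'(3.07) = -239.05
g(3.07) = -284.42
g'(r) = -18*r^2 - 20*r - 8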